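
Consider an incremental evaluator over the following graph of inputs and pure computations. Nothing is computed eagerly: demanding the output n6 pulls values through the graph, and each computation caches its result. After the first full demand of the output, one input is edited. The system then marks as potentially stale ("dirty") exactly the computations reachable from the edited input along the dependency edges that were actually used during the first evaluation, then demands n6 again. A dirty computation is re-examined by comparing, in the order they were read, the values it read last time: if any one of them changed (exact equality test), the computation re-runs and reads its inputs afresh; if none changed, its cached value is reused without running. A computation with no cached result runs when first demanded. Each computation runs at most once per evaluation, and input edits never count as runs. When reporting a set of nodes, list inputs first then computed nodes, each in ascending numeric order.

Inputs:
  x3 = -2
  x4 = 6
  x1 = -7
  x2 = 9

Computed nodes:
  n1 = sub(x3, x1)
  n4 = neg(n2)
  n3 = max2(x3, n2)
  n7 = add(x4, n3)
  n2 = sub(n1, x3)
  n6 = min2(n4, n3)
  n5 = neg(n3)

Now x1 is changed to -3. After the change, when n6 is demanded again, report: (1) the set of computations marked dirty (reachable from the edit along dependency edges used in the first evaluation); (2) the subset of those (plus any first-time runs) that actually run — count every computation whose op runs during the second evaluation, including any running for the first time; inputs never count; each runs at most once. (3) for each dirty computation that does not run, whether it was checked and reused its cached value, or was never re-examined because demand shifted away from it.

Initial pass — values computed on the first demand:
  n1 = sub(-2, -7) = 5
  n2 = sub(5, -2) = 7
  n3 = max2(-2, 7) = 7
  n4 = neg(7) = -7
  n6 = min2(-7, 7) = -7

Second demand — change propagation:
  n1: re-runs because x1 -7->-3; new result 1.
  n2: re-runs because n1 5->1; new result 3.
  n3: re-runs because n2 7->3; new result 3.
  n4: re-runs because n2 7->3; new result -3.
  n6: re-runs because n4 -7->-3; n3 7->3; new result -3.

Dirty set: n1, n2, n3, n4, n6.
Run set: n1, n2, n3, n4, n6 (5 run).
All dirty computations ended up running.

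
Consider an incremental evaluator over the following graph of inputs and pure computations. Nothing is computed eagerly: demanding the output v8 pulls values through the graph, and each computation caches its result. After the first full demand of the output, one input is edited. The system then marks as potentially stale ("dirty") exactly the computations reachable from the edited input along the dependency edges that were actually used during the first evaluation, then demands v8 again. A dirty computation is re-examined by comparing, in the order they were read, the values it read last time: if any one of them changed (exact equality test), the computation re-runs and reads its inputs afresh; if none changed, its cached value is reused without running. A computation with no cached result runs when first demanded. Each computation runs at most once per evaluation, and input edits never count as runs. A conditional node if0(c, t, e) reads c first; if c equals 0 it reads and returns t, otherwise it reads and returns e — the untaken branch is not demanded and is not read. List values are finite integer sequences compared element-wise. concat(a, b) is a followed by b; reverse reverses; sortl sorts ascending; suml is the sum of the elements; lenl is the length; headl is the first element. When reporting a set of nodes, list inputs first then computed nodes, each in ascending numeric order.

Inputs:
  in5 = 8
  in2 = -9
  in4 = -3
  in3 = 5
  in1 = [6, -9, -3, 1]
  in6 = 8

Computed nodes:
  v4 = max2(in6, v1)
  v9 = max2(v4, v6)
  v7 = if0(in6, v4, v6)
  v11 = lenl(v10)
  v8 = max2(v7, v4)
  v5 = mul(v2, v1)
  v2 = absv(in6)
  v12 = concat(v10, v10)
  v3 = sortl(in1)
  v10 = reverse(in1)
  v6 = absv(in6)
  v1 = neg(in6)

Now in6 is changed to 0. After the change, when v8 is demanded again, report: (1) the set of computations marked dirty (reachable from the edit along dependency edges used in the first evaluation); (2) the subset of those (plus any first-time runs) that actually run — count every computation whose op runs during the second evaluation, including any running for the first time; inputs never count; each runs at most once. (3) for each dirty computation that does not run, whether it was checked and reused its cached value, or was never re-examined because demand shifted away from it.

Dirty set: v1, v4, v6, v7, v8.
Run set: v1, v4, v7, v8 (4 run).
Left stale — demand moved off them: v6.
The important point: the flipped condition redirects demand; v6 is left stale, never re-checked.

Initial pass — values computed on the first demand:
  v1 = neg(8) = -8
  v4 = max2(8, -8) = 8
  v6 = absv(8) = 8
  v7 = if0(in6=8 -> else branch v6) = 8
  v8 = max2(8, 8) = 8

Second demand — change propagation:
  v1: re-runs because in6 8->0; new result 0.
  v4: re-runs because in6 8->0; v1 -8->0; new result 0.
  v6: dirty yet unreached — the second evaluation never asks for it.
  v7: re-runs because in6 8->0; new result 0.
  v8: re-runs because v7 8->0; v4 8->0; new result 0.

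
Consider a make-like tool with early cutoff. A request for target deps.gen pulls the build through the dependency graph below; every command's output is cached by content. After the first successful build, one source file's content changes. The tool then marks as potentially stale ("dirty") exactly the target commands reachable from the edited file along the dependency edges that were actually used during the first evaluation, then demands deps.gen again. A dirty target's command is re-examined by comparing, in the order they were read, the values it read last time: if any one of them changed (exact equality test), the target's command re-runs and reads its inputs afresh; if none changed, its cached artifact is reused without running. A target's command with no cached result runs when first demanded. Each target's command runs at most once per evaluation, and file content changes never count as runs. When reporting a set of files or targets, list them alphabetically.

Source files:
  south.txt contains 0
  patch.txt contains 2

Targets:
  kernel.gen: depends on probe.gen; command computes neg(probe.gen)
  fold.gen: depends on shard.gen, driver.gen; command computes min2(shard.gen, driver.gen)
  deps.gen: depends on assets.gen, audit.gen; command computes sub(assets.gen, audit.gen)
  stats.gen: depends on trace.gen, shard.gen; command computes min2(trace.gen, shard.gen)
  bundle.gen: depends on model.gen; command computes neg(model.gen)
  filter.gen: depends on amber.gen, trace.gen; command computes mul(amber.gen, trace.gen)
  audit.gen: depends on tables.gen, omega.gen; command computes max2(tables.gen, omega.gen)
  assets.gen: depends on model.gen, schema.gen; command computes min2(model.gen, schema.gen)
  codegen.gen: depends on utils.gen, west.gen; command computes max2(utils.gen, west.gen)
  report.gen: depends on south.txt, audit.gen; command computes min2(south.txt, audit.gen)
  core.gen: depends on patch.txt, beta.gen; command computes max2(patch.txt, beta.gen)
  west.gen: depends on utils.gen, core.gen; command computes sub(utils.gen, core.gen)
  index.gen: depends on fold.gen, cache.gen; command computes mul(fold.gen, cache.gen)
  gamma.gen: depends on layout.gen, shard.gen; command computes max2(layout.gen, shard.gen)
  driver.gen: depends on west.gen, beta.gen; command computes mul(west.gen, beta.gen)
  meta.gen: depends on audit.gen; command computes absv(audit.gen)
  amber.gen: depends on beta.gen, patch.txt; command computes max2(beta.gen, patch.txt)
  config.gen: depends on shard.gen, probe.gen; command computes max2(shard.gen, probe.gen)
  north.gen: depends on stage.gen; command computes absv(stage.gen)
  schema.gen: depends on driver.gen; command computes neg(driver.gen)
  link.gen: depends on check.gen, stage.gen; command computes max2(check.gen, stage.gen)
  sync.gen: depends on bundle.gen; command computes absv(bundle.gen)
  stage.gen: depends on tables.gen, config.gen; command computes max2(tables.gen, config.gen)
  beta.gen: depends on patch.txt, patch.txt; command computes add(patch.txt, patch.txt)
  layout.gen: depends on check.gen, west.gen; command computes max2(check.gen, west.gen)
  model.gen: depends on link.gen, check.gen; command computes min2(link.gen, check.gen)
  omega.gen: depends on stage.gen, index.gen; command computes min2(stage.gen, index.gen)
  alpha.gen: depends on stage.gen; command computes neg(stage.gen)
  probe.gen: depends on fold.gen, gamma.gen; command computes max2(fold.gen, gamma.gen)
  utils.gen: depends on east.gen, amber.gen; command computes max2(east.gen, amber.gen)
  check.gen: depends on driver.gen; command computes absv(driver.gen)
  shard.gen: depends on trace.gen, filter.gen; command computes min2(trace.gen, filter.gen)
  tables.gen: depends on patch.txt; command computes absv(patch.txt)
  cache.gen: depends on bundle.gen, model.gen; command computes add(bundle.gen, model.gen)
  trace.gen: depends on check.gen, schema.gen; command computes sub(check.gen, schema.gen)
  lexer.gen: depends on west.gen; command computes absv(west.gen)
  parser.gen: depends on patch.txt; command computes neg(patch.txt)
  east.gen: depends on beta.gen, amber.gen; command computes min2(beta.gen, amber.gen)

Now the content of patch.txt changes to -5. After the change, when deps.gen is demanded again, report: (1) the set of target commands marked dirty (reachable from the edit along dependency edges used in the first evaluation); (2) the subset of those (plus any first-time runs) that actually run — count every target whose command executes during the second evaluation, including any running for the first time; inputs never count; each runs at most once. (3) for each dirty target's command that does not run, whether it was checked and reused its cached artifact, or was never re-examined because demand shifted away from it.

The edit dirties: amber.gen, assets.gen, audit.gen, beta.gen, bundle.gen, cache.gen, check.gen, config.gen, core.gen, deps.gen, driver.gen, east.gen, filter.gen, fold.gen, gamma.gen, index.gen, layout.gen, link.gen, model.gen, omega.gen, probe.gen, schema.gen, shard.gen, stage.gen, tables.gen, trace.gen, utils.gen, west.gen.
15 target commands run: amber.gen, audit.gen, beta.gen, core.gen, deps.gen, driver.gen, east.gen, filter.gen, link.gen, model.gen, omega.gen, stage.gen, tables.gen, utils.gen, west.gen.
Cache hits after checking: assets.gen, bundle.gen, cache.gen, check.gen, config.gen, fold.gen, gamma.gen, index.gen, layout.gen, probe.gen, schema.gen, shard.gen, trace.gen.
Note where the cutoff bites: check.gen is checked, finds nothing changed, and keeps its cache.

First demand of the output computes:
  beta.gen = add(2, 2) = 4
  amber.gen = max2(4, 2) = 4
  core.gen = max2(2, 4) = 4
  east.gen = min2(4, 4) = 4
  tables.gen = absv(2) = 2
  utils.gen = max2(4, 4) = 4
  west.gen = sub(4, 4) = 0
  driver.gen = mul(0, 4) = 0
  check.gen = absv(0) = 0
  layout.gen = max2(0, 0) = 0
  schema.gen = neg(0) = 0
  trace.gen = sub(0, 0) = 0
  filter.gen = mul(4, 0) = 0
  shard.gen = min2(0, 0) = 0
  fold.gen = min2(0, 0) = 0
  gamma.gen = max2(0, 0) = 0
  probe.gen = max2(0, 0) = 0
  config.gen = max2(0, 0) = 0
  stage.gen = max2(2, 0) = 2
  link.gen = max2(0, 2) = 2
  model.gen = min2(2, 0) = 0
  assets.gen = min2(0, 0) = 0
  bundle.gen = neg(0) = 0
  cache.gen = add(0, 0) = 0
  index.gen = mul(0, 0) = 0
  omega.gen = min2(2, 0) = 0
  audit.gen = max2(2, 0) = 2
  deps.gen = sub(0, 2) = -2

After the edit, cleaning proceeds:
  beta.gen: a read changed (patch.txt 2->-5; patch.txt 2->-5) — executes, giving -10.
  amber.gen: a read changed (beta.gen 4->-10; patch.txt 2->-5) — executes, giving -5.
  core.gen: a read changed (patch.txt 2->-5; beta.gen 4->-10) — executes, giving -5.
  east.gen: a read changed (beta.gen 4->-10; amber.gen 4->-5) — executes, giving -10.
  tables.gen: a read changed (patch.txt 2->-5) — executes, giving 5.
  utils.gen: a read changed (east.gen 4->-10; amber.gen 4->-5) — executes, giving -5.
  west.gen: a read changed (utils.gen 4->-5; core.gen 4->-5) — executes, giving 0 — identical to its old value.
  driver.gen: a read changed (beta.gen 4->-10) — executes, giving 0 — identical to its old value.
  check.gen: dirty, but its reads are unchanged (driver.gen unchanged); cached 0 stands.
  layout.gen: dirty, but its reads are unchanged (check.gen unchanged, west.gen unchanged); cached 0 stands.
  schema.gen: dirty, but its reads are unchanged (driver.gen unchanged); cached 0 stands.
  trace.gen: dirty, but its reads are unchanged (check.gen unchanged, schema.gen unchanged); cached 0 stands.
  filter.gen: a read changed (amber.gen 4->-5) — executes, giving 0 — identical to its old value.
  shard.gen: dirty, but its reads are unchanged (trace.gen unchanged, filter.gen unchanged); cached 0 stands.
  fold.gen: dirty, but its reads are unchanged (shard.gen unchanged, driver.gen unchanged); cached 0 stands.
  gamma.gen: dirty, but its reads are unchanged (layout.gen unchanged, shard.gen unchanged); cached 0 stands.
  probe.gen: dirty, but its reads are unchanged (fold.gen unchanged, gamma.gen unchanged); cached 0 stands.
  config.gen: dirty, but its reads are unchanged (shard.gen unchanged, probe.gen unchanged); cached 0 stands.
  stage.gen: a read changed (tables.gen 2->5) — executes, giving 5.
  link.gen: a read changed (stage.gen 2->5) — executes, giving 5.
  model.gen: a read changed (link.gen 2->5) — executes, giving 0 — identical to its old value.
  assets.gen: dirty, but its reads are unchanged (model.gen unchanged, schema.gen unchanged); cached 0 stands.
  bundle.gen: dirty, but its reads are unchanged (model.gen unchanged); cached 0 stands.
  cache.gen: dirty, but its reads are unchanged (bundle.gen unchanged, model.gen unchanged); cached 0 stands.
  index.gen: dirty, but its reads are unchanged (fold.gen unchanged, cache.gen unchanged); cached 0 stands.
  omega.gen: a read changed (stage.gen 2->5) — executes, giving 0 — identical to its old value.
  audit.gen: a read changed (tables.gen 2->5) — executes, giving 5.
  deps.gen: a read changed (audit.gen 2->5) — executes, giving -5.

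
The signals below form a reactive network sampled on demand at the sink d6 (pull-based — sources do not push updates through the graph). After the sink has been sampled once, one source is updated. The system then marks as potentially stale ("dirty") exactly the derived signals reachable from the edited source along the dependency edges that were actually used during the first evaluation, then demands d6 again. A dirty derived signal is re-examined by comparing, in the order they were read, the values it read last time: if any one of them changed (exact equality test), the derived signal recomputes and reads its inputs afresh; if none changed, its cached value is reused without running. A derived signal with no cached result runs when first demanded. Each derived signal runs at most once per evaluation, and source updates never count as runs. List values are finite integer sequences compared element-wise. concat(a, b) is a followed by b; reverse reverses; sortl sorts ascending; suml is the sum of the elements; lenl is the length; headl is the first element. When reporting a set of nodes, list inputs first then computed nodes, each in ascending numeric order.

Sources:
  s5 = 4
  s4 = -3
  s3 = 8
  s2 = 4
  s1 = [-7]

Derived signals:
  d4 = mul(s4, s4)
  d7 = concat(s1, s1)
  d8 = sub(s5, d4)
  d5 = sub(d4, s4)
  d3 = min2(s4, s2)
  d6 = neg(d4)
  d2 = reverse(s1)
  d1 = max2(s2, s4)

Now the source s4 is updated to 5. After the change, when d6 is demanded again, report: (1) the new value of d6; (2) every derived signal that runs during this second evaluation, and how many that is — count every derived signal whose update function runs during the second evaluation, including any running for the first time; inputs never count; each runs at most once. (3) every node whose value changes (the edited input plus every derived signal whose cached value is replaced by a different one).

d6 now evaluates to -25.
Run set: d4, d6 (2 run).
Changed values: s4, d4, d6.

Initial pass — values computed on the first demand:
  d4 = mul(-3, -3) = 9
  d6 = neg(9) = -9

Second demand — change propagation:
  d4: re-runs because s4 -3->5; s4 -3->5; new result 25.
  d6: re-runs because d4 9->25; new result -25.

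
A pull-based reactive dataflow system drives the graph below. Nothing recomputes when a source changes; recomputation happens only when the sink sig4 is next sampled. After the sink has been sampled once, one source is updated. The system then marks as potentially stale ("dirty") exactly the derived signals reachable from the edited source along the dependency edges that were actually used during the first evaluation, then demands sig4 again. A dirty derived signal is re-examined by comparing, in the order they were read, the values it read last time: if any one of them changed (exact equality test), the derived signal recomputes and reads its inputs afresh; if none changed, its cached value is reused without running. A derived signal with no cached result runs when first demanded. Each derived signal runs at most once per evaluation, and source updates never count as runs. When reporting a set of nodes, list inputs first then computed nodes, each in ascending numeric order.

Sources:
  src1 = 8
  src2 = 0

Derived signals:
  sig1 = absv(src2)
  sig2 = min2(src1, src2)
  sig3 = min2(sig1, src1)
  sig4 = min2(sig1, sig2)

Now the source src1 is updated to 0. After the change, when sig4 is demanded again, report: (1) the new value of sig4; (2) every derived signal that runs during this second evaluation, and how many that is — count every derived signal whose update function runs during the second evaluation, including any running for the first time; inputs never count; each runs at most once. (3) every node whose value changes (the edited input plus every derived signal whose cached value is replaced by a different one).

First evaluation (everything demanded from the output):
  sig1 = absv(0) = 0
  sig2 = min2(8, 0) = 0
  sig4 = min2(0, 0) = 0

Propagation after the edit:
  sig2: runs — src1 8->0; result 0 (same value as before).
  sig4: checked — values it read are unchanged (sig1 unchanged, sig2 unchanged); reused cached 0 without running.

Key observation: the change is absorbed at sig2 — it re-runs but produces the same value, and the output's value is unchanged.

New value of sig4: 0.
Derived signals that run: sig2 — 1 in total.
Values that change: src1.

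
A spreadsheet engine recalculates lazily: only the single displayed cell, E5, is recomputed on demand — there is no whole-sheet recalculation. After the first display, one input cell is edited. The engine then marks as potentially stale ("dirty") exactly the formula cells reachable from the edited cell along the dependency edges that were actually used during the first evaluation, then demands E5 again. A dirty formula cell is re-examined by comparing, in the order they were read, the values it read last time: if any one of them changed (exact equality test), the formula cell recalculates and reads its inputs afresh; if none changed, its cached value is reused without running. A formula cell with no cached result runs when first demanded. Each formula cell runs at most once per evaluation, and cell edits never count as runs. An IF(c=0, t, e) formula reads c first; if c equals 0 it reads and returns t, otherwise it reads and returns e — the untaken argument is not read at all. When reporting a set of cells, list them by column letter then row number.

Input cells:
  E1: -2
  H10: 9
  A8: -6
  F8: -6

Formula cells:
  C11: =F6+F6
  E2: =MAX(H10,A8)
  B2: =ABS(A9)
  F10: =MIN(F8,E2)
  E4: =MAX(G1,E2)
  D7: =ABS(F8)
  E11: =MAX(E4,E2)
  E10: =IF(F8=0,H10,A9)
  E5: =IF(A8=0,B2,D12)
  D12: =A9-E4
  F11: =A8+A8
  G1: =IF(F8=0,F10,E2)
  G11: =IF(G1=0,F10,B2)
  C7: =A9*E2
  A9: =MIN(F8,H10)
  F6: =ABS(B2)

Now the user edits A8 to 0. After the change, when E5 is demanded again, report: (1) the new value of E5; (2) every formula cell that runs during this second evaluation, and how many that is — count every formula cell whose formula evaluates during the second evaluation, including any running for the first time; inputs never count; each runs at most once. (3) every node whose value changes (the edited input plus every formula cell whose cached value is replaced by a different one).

First evaluation (everything demanded from the output):
  A9 = MIN(-6, 9) = -6
  E2 = MAX(9, -6) = 9
  G1 = IF(F8=0: F8=-6 -> else branch E2) = 9
  E4 = MAX(9, 9) = 9
  D12 = -6 - 9 = -15
  E5 = IF(A8=0: A8=-6 -> else branch D12) = -15

Propagation after the edit:
  B2: demanded for the first time — runs, produces 6.
  E2: marked dirty but never re-examined — demand shifted away from it.
  G1: marked dirty but never re-examined — demand shifted away from it.
  E4: marked dirty but never re-examined — demand shifted away from it.
  D12: marked dirty but never re-examined — demand shifted away from it.
  E5: runs — A8 -6->0; result 6.

Key observation: a condition flipped, so demand moved to the other branch — D12, E2, E4, G1 are never re-examined.

New value of E5: 6.
Formula cells that run: B2, E5 — 2 in total.
Values that change: A8, E5.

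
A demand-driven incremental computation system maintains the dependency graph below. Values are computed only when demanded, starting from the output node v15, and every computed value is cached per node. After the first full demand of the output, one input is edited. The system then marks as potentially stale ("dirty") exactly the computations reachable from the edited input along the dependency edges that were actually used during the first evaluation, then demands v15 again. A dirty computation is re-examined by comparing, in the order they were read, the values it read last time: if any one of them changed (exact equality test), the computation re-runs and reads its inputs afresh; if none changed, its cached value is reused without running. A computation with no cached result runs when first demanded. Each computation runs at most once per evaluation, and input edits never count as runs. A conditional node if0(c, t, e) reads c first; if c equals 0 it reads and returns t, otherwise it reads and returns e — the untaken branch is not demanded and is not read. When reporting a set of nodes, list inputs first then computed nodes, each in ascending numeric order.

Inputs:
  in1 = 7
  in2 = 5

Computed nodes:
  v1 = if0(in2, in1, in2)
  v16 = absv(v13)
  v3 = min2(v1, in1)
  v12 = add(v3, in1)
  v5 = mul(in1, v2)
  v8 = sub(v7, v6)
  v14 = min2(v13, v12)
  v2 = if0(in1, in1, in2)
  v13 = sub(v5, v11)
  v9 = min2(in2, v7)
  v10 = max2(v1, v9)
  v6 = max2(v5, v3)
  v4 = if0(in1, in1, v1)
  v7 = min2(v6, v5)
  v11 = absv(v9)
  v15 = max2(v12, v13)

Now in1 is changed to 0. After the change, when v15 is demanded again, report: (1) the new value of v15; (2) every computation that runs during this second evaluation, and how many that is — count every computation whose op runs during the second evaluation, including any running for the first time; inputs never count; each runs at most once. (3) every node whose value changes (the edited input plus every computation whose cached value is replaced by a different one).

New value of v15: 0.
Computations that run: v2, v3, v5, v6, v7, v9, v11, v12, v13, v15 — 10 in total.
Values that change: in1, v2, v3, v5, v6, v7, v9, v11, v12, v13, v15.

First evaluation (everything demanded from the output):
  v1 = if0(in2=5 -> else branch in2) = 5
  v2 = if0(in1=7 -> else branch in2) = 5
  v3 = min2(5, 7) = 5
  v5 = mul(7, 5) = 35
  v6 = max2(35, 5) = 35
  v7 = min2(35, 35) = 35
  v9 = min2(5, 35) = 5
  v11 = absv(5) = 5
  v12 = add(5, 7) = 12
  v13 = sub(35, 5) = 30
  v15 = max2(12, 30) = 30

Propagation after the edit:
  v2: runs — in1 7->0; result 0.
  v3: runs — in1 7->0; result 0.
  v5: runs — in1 7->0; v2 5->0; result 0.
  v6: runs — v5 35->0; v3 5->0; result 0.
  v7: runs — v6 35->0; v5 35->0; result 0.
  v9: runs — v7 35->0; result 0.
  v11: runs — v9 5->0; result 0.
  v12: runs — v3 5->0; in1 7->0; result 0.
  v13: runs — v5 35->0; v11 5->0; result 0.
  v15: runs — v12 12->0; v13 30->0; result 0.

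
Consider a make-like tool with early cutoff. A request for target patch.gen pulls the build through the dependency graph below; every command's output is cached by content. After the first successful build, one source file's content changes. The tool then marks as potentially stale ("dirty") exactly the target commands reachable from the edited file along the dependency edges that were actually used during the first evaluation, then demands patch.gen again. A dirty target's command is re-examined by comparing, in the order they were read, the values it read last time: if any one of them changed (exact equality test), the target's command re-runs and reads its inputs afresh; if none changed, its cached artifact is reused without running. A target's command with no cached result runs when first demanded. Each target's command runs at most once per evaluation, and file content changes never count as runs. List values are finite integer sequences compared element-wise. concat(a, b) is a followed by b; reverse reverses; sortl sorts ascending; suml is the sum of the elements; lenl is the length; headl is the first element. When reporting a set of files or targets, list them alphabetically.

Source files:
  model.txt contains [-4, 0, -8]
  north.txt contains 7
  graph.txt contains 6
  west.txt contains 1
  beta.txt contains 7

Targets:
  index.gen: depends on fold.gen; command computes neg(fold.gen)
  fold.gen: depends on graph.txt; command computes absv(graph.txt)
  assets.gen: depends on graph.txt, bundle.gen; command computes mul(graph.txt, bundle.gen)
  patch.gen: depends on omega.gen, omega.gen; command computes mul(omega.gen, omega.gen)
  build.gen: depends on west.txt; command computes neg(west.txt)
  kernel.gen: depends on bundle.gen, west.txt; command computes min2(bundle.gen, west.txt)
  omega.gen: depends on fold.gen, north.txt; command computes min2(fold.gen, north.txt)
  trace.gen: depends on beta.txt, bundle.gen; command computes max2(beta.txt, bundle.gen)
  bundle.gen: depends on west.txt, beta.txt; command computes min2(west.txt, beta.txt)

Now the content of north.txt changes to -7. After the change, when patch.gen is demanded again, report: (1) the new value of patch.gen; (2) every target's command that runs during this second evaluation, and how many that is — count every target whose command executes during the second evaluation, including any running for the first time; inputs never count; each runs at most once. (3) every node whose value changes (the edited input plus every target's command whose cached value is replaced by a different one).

First demand of the output computes:
  fold.gen = absv(6) = 6
  omega.gen = min2(6, 7) = 6
  patch.gen = mul(6, 6) = 36

After the edit, cleaning proceeds:
  omega.gen: a read changed (north.txt 7->-7) — executes, giving -7.
  patch.gen: a read changed (omega.gen 6->-7; omega.gen 6->-7) — executes, giving 49.

Demanding patch.gen again yields 49.
2 target commands run: omega.gen, patch.gen.
The nodes whose values change: north.txt, omega.gen, patch.gen.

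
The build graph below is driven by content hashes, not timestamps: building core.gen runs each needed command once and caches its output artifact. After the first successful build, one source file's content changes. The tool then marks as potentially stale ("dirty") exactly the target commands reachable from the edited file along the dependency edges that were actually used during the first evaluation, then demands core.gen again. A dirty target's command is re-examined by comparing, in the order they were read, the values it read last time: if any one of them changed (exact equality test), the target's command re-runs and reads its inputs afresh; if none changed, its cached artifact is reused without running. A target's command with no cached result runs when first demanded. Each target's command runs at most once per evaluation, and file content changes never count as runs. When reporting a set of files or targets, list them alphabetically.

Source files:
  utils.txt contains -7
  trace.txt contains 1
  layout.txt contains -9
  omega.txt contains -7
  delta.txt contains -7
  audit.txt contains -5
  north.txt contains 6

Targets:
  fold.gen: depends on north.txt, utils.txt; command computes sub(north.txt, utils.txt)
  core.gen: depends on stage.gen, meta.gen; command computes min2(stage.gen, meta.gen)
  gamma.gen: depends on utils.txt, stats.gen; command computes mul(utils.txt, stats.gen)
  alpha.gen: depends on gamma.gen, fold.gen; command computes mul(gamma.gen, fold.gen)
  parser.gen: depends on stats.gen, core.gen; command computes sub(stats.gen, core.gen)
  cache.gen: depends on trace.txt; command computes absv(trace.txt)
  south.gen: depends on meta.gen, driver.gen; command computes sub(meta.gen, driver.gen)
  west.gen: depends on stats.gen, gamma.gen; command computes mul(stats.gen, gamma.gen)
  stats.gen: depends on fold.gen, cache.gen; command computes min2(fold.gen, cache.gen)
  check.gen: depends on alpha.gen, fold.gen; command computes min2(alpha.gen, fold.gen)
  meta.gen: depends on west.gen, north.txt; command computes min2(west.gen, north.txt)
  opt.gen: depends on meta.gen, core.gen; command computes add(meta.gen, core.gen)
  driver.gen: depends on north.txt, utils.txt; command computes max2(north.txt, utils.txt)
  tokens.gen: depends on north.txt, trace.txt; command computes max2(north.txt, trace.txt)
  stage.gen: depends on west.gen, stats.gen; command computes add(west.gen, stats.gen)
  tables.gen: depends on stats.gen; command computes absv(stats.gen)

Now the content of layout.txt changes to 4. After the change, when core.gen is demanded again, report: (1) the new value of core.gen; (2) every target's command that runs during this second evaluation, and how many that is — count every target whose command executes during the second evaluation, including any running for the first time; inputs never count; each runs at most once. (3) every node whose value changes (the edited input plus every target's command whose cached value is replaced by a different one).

core.gen now evaluates to -7.
Run set: none (0 run).
Changed values: layout.txt.
The important point: nothing the output needs ever reads layout.txt, so the edit is invisible to it.

Initial pass — values computed on the first demand:
  cache.gen = absv(1) = 1
  fold.gen = sub(6, -7) = 13
  stats.gen = min2(13, 1) = 1
  gamma.gen = mul(-7, 1) = -7
  west.gen = mul(1, -7) = -7
  meta.gen = min2(-7, 6) = -7
  stage.gen = add(-7, 1) = -6
  core.gen = min2(-6, -7) = -7

Second demand — change propagation:
  no demanded computation ever read layout.txt, so the edit dirties nothing and nothing runs.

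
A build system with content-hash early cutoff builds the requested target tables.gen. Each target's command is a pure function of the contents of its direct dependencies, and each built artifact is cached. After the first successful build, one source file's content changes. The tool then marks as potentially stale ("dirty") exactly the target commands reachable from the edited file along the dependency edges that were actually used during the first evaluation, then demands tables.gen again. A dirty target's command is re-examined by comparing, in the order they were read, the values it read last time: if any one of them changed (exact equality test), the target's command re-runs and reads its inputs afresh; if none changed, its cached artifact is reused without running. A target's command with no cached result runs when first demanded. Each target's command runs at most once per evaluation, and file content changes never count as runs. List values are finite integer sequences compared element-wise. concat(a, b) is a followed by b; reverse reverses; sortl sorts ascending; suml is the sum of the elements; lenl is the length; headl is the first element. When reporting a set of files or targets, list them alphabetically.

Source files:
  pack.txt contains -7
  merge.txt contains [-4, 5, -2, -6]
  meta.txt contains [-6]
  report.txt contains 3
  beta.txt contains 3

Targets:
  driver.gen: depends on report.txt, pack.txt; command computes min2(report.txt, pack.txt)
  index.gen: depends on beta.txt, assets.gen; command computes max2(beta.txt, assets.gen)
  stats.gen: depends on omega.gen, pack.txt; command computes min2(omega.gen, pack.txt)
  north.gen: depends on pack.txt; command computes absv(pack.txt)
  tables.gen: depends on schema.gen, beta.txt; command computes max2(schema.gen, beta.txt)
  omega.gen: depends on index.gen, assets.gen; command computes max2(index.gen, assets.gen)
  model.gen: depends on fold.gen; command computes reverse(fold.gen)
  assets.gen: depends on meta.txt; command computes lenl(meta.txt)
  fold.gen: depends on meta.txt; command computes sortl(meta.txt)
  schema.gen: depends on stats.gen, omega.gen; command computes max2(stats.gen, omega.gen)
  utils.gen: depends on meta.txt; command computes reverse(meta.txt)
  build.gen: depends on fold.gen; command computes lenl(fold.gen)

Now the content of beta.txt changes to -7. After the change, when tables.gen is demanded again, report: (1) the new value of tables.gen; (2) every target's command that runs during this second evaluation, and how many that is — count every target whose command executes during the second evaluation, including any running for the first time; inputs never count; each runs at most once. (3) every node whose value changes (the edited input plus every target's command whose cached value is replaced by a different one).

First evaluation (everything demanded from the output):
  assets.gen = lenl([-6]) = 1
  index.gen = max2(3, 1) = 3
  omega.gen = max2(3, 1) = 3
  stats.gen = min2(3, -7) = -7
  schema.gen = max2(-7, 3) = 3
  tables.gen = max2(3, 3) = 3

Propagation after the edit:
  index.gen: runs — beta.txt 3->-7; result 1.
  omega.gen: runs — index.gen 3->1; result 1.
  stats.gen: runs — omega.gen 3->1; result -7 (same value as before).
  schema.gen: runs — omega.gen 3->1; result 1.
  tables.gen: runs — schema.gen 3->1; beta.txt 3->-7; result 1.

New value of tables.gen: 1.
Target commands that run: index.gen, omega.gen, schema.gen, stats.gen, tables.gen — 5 in total.
Values that change: beta.txt, index.gen, omega.gen, schema.gen, tables.gen.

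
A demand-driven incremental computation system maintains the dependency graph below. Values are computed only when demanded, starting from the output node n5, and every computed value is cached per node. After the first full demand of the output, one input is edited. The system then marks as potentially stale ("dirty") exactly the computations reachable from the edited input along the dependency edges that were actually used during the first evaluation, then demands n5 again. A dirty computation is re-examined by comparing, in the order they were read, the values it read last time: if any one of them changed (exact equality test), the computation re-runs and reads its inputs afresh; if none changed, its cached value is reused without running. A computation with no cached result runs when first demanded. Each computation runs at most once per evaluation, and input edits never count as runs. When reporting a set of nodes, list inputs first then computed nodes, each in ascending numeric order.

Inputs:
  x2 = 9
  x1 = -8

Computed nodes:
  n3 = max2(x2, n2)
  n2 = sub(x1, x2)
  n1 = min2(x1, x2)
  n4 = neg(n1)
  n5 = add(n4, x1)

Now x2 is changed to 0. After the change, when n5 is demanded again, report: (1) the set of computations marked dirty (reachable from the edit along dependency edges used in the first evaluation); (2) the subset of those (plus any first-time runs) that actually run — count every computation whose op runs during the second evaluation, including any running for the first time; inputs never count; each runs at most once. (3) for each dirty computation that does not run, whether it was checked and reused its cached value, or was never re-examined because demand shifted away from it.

Marked dirty: n1, n4, n5.
Computations that run: n1 — 1 in total.
Checked but reused from cache: n4, n5.
Key observation: the change is absorbed at n1 — it re-runs but produces the same value, and the output's value is unchanged.

First evaluation (everything demanded from the output):
  n1 = min2(-8, 9) = -8
  n4 = neg(-8) = 8
  n5 = add(8, -8) = 0

Propagation after the edit:
  n1: runs — x2 9->0; result -8 (same value as before).
  n4: checked — values it read are unchanged (n1 unchanged); reused cached 8 without running.
  n5: checked — values it read are unchanged (n4 unchanged, x1 unchanged); reused cached 0 without running.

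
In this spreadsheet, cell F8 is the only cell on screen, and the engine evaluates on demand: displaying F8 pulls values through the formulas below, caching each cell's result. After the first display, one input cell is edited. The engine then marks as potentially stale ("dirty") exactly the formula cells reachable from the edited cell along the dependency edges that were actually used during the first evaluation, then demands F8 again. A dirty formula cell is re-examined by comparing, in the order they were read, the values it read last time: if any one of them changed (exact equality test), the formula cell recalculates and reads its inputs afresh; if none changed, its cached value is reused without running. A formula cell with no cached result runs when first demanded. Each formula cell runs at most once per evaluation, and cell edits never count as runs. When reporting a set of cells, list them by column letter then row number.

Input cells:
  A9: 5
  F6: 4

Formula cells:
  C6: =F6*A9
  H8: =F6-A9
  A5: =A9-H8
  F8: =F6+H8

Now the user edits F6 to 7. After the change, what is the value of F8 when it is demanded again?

F8 now evaluates to 9.

Initial pass — values computed on the first demand:
  H8 = 4 - 5 = -1
  F8 = 4 + -1 = 3

Second demand — change propagation:
  H8: re-runs because F6 4->7; new result 2.
  F8: re-runs because F6 4->7; H8 -1->2; new result 9.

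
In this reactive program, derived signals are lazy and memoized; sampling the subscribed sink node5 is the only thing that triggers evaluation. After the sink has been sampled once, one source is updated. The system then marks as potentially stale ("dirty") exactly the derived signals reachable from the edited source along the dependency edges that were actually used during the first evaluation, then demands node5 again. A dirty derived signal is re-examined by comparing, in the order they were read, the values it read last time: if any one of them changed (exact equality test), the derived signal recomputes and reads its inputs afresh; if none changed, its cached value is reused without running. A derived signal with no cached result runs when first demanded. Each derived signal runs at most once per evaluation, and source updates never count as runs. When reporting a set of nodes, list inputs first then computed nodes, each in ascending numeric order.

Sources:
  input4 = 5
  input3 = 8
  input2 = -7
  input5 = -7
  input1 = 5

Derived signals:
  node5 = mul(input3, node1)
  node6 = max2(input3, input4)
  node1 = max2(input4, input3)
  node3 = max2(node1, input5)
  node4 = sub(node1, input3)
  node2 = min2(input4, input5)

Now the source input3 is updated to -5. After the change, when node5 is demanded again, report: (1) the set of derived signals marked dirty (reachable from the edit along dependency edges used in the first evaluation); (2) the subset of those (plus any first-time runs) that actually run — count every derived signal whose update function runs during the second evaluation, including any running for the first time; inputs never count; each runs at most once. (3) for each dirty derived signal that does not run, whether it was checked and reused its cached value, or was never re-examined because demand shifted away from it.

The edit dirties: node1, node5.
2 derived signals run: node1, node5.
No dirty derived signal escaped a run.

First demand of the output computes:
  node1 = max2(5, 8) = 8
  node5 = mul(8, 8) = 64

After the edit, cleaning proceeds:
  node1: a read changed (input3 8->-5) — executes, giving 5.
  node5: a read changed (input3 8->-5; node1 8->5) — executes, giving -25.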